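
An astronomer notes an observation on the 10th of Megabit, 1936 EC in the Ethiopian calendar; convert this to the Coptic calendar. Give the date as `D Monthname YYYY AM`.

The source date corresponds to 19 March 1944 in the Gregorian calendar (JDN 2431169).
That day falls on 10 Paremhat 1660 AM in the Coptic calendar.

10 Paremhat 1660 AM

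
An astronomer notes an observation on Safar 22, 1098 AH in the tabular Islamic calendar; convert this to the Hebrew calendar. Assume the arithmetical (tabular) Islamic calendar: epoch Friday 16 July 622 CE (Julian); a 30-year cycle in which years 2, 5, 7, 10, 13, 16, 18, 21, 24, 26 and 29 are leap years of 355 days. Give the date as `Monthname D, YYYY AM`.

Both dates share Julian Day Number 2337231; in the Hebrew calendar that is 22 Tevet 5447 AM.

Tevet 22, 5447 AM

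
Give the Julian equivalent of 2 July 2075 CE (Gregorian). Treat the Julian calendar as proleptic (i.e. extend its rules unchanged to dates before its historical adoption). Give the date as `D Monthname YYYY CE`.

19 June 2075 CE

For dates in this range the Gregorian date is 13 days ahead of the Julian.
2 July 2075 Gregorian − 13 days → 19 June 2075 Julian.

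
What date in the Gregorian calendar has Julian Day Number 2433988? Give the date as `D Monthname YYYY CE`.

JDN 2451545 is 1 Jan 2000; 2433988 is −17557 days from there.

7 December 1951 CE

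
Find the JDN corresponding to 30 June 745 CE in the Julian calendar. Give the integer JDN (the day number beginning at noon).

1993350

In the proleptic Gregorian calendar the same day is 4 July 745.
JDN 2299161 is 15 October 1582 CE (Gregorian); the target day is −305811 days from there, so JDN = 1993350.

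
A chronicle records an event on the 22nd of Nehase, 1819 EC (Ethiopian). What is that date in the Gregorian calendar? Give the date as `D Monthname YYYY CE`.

Both dates share Julian Day Number 2388596; in the Gregorian calendar that is 27 August 1827 CE.

27 August 1827 CE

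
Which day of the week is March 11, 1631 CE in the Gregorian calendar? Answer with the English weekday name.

Tuesday

Since JDN mod 7 = 1 (0 = Monday), the day is Tuesday.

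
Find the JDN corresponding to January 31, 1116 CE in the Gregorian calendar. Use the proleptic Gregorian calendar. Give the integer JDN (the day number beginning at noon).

2128700

JDN 2451545 is 1 January 2000 CE (Gregorian); the target day is −322845 days from there, so JDN = 2128700.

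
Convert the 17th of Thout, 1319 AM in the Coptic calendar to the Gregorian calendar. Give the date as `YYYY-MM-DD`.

1602-09-24

Both dates share Julian Day Number 2306445; in the Gregorian calendar that is 24 September 1602 CE.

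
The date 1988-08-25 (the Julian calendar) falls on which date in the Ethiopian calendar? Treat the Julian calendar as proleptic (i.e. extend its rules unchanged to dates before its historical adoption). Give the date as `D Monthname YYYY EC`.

The source date corresponds to 7 September 1988 in the Gregorian calendar (JDN 2447412).
That day falls on 2 Pagume 1980 EC in the Ethiopian calendar.

2 Pagume 1980 EC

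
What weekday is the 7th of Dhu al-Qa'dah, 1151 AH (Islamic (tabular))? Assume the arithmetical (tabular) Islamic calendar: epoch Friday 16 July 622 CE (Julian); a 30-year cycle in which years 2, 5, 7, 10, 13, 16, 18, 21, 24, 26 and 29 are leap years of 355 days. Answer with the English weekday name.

Monday

In the Gregorian calendar this is 16 February 1739 (JDN 2356263).
JDN 2356263 mod 7 = 0, and JDN 0 was a Monday, so this is a Monday.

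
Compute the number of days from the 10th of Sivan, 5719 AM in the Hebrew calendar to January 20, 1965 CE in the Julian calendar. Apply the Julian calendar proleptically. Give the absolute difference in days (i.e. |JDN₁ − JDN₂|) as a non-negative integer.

First date → JDN 2436736; second date → JDN 2438794.
The interval is |2436736 − 2438794| = 2058 days.

2058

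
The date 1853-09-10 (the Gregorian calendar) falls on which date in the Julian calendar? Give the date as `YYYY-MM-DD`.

For dates in this range the Gregorian date is 12 days ahead of the Julian.
10 September 1853 Gregorian − 12 days → 29 August 1853 Julian.

1853-08-29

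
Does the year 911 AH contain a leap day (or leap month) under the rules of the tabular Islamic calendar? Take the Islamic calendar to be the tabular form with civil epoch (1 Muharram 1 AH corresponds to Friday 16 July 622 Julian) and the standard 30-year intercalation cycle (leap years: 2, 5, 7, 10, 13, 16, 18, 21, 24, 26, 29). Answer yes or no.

no

Year 911 AH is year 11 of its 30-year cycle; leap positions are 2, 5, 7, 10, 13, 16, 18, 21, 24, 26, 29, so it is a common year (354 days).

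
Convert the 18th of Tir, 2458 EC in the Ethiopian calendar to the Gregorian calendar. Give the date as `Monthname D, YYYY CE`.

January 29, 2466 CE

Julian Day Number of the source date = 2621777.
Converting JDN 2621777 to the Gregorian calendar gives 29 January 2466 CE.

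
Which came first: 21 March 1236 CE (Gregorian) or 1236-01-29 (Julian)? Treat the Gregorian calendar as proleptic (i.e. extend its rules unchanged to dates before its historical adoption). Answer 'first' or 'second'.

second

Converting both to JDN: 2172580 vs 2172535; the smaller is the second.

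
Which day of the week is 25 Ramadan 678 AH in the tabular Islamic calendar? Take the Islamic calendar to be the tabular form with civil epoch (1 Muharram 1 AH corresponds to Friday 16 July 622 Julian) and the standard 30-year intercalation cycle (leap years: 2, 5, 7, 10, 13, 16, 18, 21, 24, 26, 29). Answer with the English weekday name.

Monday

This is JDN 2188606 (5 February 1280 Gregorian).
Since JDN mod 7 = 0 (0 = Monday), the day is Monday.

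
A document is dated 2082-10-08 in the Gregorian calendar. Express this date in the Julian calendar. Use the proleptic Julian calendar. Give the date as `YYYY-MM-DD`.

For dates in this range the Gregorian date is 13 days ahead of the Julian.
8 October 2082 Gregorian − 13 days → 25 September 2082 Julian.

2082-09-25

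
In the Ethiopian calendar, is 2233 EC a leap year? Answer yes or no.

no

2233 mod 4 = 1; in the Ethiopian calendar a year is leap when year mod 4 = 3, so it is a common year.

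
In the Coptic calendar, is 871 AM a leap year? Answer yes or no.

871 mod 4 = 3; in the Coptic calendar a year is leap when year mod 4 = 3, so it is a leap year.

yes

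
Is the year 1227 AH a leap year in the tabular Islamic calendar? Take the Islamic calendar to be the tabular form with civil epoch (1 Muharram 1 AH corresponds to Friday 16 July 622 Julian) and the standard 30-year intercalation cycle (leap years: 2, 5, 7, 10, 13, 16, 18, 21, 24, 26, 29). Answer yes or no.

Year 1227 AH is year 27 of its 30-year cycle; leap positions are 2, 5, 7, 10, 13, 16, 18, 21, 24, 26, 29, so it is a common year (354 days).

no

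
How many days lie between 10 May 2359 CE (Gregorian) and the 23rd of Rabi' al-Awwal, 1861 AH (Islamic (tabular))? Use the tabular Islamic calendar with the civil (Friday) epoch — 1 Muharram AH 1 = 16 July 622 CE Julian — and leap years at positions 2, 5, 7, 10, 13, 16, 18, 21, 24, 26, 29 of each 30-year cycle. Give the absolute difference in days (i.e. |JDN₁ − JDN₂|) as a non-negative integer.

24847

First date → JDN 2582796; second date → JDN 2607643.
The interval is |2582796 − 2607643| = 24847 days.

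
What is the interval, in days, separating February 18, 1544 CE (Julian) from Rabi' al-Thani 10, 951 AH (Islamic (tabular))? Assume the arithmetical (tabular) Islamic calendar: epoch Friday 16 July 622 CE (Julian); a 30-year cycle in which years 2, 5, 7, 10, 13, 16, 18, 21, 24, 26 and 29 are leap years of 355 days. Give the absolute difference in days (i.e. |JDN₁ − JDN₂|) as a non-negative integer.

134

JDN of the first date = 2285052.
JDN of the second date = 2285186.
|2285186 − 2285052| = 134.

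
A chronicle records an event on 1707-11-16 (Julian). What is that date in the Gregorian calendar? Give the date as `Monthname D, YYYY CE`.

For dates in this range the Gregorian date is 11 days ahead of the Julian.
16 November 1707 Julian + 11 days → 27 November 1707 Gregorian.

November 27, 1707 CE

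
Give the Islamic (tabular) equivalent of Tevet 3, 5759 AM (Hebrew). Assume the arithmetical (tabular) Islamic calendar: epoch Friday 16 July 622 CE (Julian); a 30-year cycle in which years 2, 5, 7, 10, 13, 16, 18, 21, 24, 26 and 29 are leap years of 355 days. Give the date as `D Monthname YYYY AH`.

3 Ramadan 1419 AH

Julian Day Number of the source date = 2451170.
Converting JDN 2451170 to the tabular Islamic calendar gives 3 Ramadan 1419 AH.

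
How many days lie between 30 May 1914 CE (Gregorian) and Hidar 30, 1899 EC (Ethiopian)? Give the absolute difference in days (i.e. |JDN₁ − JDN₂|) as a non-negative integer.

2729

JDN of the first date = 2420283.
JDN of the second date = 2417554.
|2417554 − 2420283| = 2729.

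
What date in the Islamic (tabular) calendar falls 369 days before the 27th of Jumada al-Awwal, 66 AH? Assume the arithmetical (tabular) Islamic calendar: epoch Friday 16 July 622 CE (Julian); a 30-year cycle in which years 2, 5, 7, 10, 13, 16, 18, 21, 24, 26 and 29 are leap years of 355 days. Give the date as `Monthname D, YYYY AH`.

Jumada al-Awwal 13, 65 AH

Counting 369 days back from JDN 1971618 reaches JDN 1971249, which is Jumada al-Awwal 13, 65 AH.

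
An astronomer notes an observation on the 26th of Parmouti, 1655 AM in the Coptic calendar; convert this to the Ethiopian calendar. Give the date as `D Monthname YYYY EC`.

Julian Day Number of the source date = 2429388.
Converting JDN 2429388 to the Ethiopian calendar gives 26 Miyazya 1931 EC.

26 Miyazya 1931 EC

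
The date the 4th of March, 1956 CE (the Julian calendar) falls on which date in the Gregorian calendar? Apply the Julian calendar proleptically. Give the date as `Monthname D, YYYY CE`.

For dates in this range the Gregorian date is 13 days ahead of the Julian.
4 March 1956 Julian + 13 days → 17 March 1956 Gregorian.

March 17, 1956 CE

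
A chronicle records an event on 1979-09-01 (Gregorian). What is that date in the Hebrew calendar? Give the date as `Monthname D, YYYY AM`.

Julian Day Number of the source date = 2444118.
Converting JDN 2444118 to the Hebrew calendar gives 9 Elul 5739 AM.

Elul 9, 5739 AM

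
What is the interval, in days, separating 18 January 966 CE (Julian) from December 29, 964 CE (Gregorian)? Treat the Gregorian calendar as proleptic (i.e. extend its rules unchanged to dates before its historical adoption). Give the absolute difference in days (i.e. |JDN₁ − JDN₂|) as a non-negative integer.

First date → JDN 2073907; second date → JDN 2073517.
The interval is |2073907 − 2073517| = 390 days.

390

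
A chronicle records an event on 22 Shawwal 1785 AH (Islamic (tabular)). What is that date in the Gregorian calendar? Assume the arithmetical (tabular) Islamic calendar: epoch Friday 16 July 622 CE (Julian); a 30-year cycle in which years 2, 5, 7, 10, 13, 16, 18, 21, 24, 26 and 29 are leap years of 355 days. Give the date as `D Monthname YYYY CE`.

18 March 2354 CE

Julian Day Number of the source date = 2580917.
Converting JDN 2580917 to the Gregorian calendar gives 18 March 2354 CE.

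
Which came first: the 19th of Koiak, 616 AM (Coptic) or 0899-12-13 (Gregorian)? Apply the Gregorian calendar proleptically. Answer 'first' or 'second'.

second

First date → JDN 2049767; second date → JDN 2049760.
JDN 2049760 < JDN 2049767, so the second date is earlier.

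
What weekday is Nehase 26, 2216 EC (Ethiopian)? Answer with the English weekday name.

In the Gregorian calendar this is 3 September 2224 (JDN 2533605).
2533605 ≡ 4 (mod 7); counting from Monday = 0 gives Friday.

Friday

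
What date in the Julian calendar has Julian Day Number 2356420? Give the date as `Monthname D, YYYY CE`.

July 12, 1739 CE

The Gregorian equivalent of JDN 2356420 is 23 July 1739.
In the Julian calendar that day is July 12, 1739 CE.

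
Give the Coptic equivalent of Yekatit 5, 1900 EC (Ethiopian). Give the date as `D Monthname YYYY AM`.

The source date corresponds to 13 February 1908 in the Gregorian calendar (JDN 2417985).
That day falls on 5 Meshir 1624 AM in the Coptic calendar.

5 Meshir 1624 AM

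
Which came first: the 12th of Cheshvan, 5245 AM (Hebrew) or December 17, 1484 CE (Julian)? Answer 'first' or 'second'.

Converting both to JDN: 2263393 vs 2263440; the smaller is the first.

first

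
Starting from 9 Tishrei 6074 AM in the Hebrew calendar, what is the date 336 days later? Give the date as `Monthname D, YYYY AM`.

Elul 19, 6074 AM

The starting date is JDN 2566138; 2566138 + 336 = 2566474.
JDN 2566474 corresponds to Elul 19, 6074 AM.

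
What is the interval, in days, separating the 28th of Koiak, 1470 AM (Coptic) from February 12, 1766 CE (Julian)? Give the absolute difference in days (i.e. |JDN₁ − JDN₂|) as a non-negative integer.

JDN of the first date = 2361699.
JDN of the second date = 2366132.
|2366132 − 2361699| = 4433.

4433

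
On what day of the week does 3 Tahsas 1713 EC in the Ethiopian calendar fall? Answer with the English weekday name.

In the Gregorian calendar this is 10 December 1720 (JDN 2349621).
Since JDN mod 7 = 1 (0 = Monday), the day is Tuesday.

Tuesday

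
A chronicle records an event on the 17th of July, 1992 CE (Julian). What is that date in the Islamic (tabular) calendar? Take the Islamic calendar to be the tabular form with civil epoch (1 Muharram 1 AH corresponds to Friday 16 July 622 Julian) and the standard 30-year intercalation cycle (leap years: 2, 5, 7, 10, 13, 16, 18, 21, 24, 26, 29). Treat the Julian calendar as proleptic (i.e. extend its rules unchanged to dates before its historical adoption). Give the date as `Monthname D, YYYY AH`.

Muharram 29, 1413 AH

The source date corresponds to 30 July 1992 in the Gregorian calendar (JDN 2448834).
That day falls on 29 Muharram 1413 AH in the tabular Islamic calendar.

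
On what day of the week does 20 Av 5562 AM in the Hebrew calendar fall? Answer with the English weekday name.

Wednesday

This is JDN 2379456 (18 August 1802 Gregorian).
JDN 2379456 mod 7 = 2, and JDN 0 was a Monday, so this is a Wednesday.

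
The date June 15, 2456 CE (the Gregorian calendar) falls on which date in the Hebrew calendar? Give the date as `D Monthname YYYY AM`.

Julian Day Number of the source date = 2618262.
Converting JDN 2618262 to the Hebrew calendar gives 12 Sivan 6216 AM.

12 Sivan 6216 AM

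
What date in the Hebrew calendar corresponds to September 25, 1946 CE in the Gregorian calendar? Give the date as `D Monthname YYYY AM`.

Julian Day Number of the source date = 2432089.
Converting JDN 2432089 to the Hebrew calendar gives 29 Elul 5706 AM.

29 Elul 5706 AM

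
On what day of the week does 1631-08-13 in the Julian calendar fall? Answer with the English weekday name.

Saturday

Equivalently 23 August 1631 Gregorian, JDN 2317005.
Since JDN mod 7 = 5 (0 = Monday), the day is Saturday.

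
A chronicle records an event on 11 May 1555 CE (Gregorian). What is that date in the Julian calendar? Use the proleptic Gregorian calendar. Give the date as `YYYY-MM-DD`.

1555-05-01

For dates in this range the Gregorian date is 10 days ahead of the Julian.
11 May 1555 Gregorian − 10 days → 1 May 1555 Julian.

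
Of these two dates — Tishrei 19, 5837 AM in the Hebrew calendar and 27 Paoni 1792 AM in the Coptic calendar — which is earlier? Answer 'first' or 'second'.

First date → JDN 2479593; second date → JDN 2479489.
JDN 2479489 < JDN 2479593, so the second date is earlier.

second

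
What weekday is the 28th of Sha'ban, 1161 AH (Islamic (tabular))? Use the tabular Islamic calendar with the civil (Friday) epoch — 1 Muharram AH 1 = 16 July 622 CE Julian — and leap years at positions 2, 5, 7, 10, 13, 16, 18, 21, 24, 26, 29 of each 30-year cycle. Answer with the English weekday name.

Friday

In the Gregorian calendar this is 23 August 1748 (JDN 2359739).
Since JDN mod 7 = 4 (0 = Monday), the day is Friday.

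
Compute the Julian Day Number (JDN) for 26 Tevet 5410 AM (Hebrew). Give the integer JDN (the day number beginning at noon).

Equivalently 30 December 1649 (Gregorian).
JDN 2299161 is 15 October 1582 CE (Gregorian); the target day is +24548 days from there, so JDN = 2323709.

2323709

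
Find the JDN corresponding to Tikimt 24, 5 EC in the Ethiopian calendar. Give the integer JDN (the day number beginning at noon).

1725735

In the proleptic Gregorian calendar the same day is 19 October 12.
JDN 2451545 is 1 January 2000 CE (Gregorian); the target day is −725810 days from there, so JDN = 1725735.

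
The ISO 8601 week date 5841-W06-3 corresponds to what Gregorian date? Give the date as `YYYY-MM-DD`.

ISO week 1 of 5841 is the week containing the first Thursday of 5841.
Week 6, day 3 (Wednesday) lands on 5841-02-10.

5841-02-10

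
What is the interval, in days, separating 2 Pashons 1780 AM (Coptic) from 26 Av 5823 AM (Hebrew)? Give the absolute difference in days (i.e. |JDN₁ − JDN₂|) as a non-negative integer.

First date → JDN 2475051; second date → JDN 2474788.
The interval is |2475051 − 2474788| = 263 days.

263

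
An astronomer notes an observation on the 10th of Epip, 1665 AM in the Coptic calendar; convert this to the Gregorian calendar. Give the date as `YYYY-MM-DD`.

Julian Day Number of the source date = 2433115.
Converting JDN 2433115 to the Gregorian calendar gives 17 July 1949 CE.

1949-07-17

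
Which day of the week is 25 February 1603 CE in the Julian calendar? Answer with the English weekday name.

Friday

Equivalently 7 March 1603 Gregorian, JDN 2306609.
Since JDN mod 7 = 4 (0 = Monday), the day is Friday.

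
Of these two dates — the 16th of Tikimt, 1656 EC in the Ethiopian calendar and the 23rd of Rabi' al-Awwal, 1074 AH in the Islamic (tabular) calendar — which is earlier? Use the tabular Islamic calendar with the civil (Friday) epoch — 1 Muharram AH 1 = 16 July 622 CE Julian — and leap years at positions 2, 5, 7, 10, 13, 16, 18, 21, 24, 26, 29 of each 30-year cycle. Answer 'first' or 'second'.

The two dates have Julian Day Numbers 2328755 and 2328756 respectively.
Since 2328755 < 2328756, the first date comes first.

first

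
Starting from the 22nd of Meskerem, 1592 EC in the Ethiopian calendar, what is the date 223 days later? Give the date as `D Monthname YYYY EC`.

5 Ginbot 1592 EC

JDN of the 22nd of Meskerem, 1592 EC = 2305355.
2305355 + 223 = 2305578.
JDN 2305578 in the Ethiopian calendar is 5 Ginbot 1592 EC.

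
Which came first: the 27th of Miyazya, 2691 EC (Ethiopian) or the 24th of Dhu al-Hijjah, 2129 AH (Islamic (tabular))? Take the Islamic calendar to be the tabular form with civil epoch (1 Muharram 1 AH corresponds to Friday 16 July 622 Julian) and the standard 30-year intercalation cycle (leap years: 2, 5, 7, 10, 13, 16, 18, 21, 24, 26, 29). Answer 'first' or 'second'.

second

The two dates have Julian Day Numbers 2706979 and 2702880 respectively.
Since 2702880 < 2706979, the second date comes first.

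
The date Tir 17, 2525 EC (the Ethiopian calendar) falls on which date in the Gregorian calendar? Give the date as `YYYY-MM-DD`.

2533-01-29

Julian Day Number of the source date = 2646248.
Converting JDN 2646248 to the Gregorian calendar gives 29 January 2533 CE.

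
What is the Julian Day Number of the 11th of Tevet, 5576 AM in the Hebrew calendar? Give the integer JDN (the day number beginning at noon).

2384351

Equivalently 12 January 1816 (Gregorian).
JDN 2299161 is 15 October 1582 CE (Gregorian); the target day is +85190 days from there, so JDN = 2384351.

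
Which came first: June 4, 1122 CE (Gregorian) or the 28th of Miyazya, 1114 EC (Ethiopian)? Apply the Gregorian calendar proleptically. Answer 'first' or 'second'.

Converting both to JDN: 2131016 vs 2130981; the smaller is the second.

second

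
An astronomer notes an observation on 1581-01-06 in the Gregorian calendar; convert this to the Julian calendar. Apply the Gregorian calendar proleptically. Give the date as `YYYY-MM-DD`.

1580-12-27

At this point the Julian calendar is 10 days behind the Gregorian.
6 January 1581 Gregorian − 10 days → 27 December 1580 Julian.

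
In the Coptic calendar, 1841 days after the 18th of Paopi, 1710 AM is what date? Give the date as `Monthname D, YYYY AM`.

The starting date is JDN 2449289; 2449289 + 1841 = 2451130.
JDN 2451130 corresponds to Hathor 3, 1715 AM.

Hathor 3, 1715 AM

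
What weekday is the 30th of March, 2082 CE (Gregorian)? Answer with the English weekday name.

Monday

Since JDN mod 7 = 0 (0 = Monday), the day is Monday.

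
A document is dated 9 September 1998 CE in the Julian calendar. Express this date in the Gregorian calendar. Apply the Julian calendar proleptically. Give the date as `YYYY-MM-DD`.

At this point the Julian calendar is 13 days behind the Gregorian.
9 September 1998 Julian + 13 days → 22 September 1998 Gregorian.

1998-09-22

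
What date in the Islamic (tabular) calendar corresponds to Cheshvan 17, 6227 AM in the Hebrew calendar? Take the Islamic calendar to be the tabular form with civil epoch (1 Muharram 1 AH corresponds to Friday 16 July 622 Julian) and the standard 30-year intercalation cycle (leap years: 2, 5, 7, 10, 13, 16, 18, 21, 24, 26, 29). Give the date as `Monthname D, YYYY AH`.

Julian Day Number of the source date = 2622048.
Converting JDN 2622048 to the tabular Islamic calendar gives 17 Dhu al-Qa'dah 1901 AH.

Dhu al-Qa'dah 17, 1901 AH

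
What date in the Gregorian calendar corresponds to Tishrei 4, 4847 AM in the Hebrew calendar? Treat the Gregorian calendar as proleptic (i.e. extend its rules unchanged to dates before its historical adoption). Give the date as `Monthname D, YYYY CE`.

Both dates share Julian Day Number 2117977; in the Gregorian calendar that is 21 September 1086 CE.

September 21, 1086 CE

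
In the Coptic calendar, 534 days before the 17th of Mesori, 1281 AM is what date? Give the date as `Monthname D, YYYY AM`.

The starting date is JDN 2292896; 2292896 − 534 = 2292362.
JDN 2292362 corresponds to Meshir 28, 1280 AM.

Meshir 28, 1280 AM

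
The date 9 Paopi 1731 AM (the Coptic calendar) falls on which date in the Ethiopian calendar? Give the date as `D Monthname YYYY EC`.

The source date corresponds to 19 October 2014 in the Gregorian calendar (JDN 2456950).
That day falls on 9 Tikimt 2007 EC in the Ethiopian calendar.

9 Tikimt 2007 EC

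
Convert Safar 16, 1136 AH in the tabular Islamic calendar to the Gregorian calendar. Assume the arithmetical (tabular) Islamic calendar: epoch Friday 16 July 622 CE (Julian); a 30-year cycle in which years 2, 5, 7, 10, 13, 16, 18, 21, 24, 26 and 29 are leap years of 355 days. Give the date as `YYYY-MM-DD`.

Julian Day Number of the source date = 2350691.
Converting JDN 2350691 to the Gregorian calendar gives 15 November 1723 CE.

1723-11-15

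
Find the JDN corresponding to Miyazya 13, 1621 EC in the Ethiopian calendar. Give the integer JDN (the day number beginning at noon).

2316148

In the Gregorian calendar the same day is 18 April 1629.
JDN 2299161 is 15 October 1582 CE (Gregorian); the target day is +16987 days from there, so JDN = 2316148.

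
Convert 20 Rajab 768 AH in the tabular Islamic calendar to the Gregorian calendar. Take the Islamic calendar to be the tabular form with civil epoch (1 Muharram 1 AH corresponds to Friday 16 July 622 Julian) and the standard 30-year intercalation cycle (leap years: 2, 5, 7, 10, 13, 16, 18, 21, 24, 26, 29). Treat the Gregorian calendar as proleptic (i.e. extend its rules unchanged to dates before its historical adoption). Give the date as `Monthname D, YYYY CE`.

March 30, 1367 CE

Julian Day Number of the source date = 2220435.
Converting JDN 2220435 to the Gregorian calendar gives 30 March 1367 CE.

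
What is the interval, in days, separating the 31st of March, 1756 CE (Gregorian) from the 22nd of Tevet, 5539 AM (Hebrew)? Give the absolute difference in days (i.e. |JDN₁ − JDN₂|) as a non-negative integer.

8320

JDN of the first date = 2362516.
JDN of the second date = 2370836.
|2370836 − 2362516| = 8320.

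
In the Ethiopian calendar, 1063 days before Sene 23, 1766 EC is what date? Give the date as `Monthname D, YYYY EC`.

JDN of Sene 23, 1766 EC = 2369179.
2369179 − 1063 = 2368116.
JDN 2368116 in the Ethiopian calendar is Hamle 26, 1763 EC.

Hamle 26, 1763 EC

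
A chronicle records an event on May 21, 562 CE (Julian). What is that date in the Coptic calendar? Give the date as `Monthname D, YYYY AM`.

Pashons 26, 278 AM

Both dates share Julian Day Number 1926469; in the Coptic calendar that is 26 Pashons 278 AM.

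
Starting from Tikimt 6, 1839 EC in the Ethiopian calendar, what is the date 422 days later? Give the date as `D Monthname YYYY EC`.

JDN of Tikimt 6, 1839 EC = 2395585.
2395585 + 422 = 2396007.
JDN 2396007 in the Ethiopian calendar is 2 Tahsas 1840 EC.

2 Tahsas 1840 EC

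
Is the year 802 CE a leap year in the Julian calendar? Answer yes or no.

no

802 mod 4 = 2, so it is a common year in the Julian calendar.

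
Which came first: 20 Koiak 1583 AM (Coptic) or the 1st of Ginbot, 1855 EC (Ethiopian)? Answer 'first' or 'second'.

The two dates have Julian Day Numbers 2402964 and 2401634 respectively.
Since 2401634 < 2402964, the second date comes first.

second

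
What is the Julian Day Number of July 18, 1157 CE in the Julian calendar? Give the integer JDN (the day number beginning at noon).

In the proleptic Gregorian calendar the same day is 25 July 1157.
JDN 2451545 is 1 January 2000 CE (Gregorian); the target day is −307694 days from there, so JDN = 2143851.

2143851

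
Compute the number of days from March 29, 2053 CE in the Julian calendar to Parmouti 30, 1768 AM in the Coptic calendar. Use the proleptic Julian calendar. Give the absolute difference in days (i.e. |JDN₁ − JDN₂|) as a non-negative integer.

JDN of the first date = 2471004.
JDN of the second date = 2470666.
|2470666 − 2471004| = 338.

338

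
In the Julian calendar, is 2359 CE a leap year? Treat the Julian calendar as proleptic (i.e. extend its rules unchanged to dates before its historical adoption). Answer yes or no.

2359 mod 4 = 3, so it is a common year in the Julian calendar.

no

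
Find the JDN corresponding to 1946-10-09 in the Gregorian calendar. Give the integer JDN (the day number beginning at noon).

2432103

JDN 2400001 is 17 November 1858 CE (Gregorian), MJD 0; the target day is +32102 days from there, so JDN = 2432103.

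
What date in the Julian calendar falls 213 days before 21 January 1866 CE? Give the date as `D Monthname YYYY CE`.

22 June 1865 CE

Counting 213 days back from JDN 2402635 reaches JDN 2402422, which is 22 June 1865 CE.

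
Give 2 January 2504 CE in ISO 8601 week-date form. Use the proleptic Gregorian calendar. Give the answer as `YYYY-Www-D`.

2504-W01-3

The weekday is Wednesday (ISO weekday 3).
That Wednesday belongs to ISO week 1 of ISO year 2504.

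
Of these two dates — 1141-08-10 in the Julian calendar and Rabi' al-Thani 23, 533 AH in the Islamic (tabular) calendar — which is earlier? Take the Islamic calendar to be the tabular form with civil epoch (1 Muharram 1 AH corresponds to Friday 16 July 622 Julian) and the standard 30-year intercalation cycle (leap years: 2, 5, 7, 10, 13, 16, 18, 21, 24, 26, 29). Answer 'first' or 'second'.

Converting both to JDN: 2138030 vs 2137074; the smaller is the second.

second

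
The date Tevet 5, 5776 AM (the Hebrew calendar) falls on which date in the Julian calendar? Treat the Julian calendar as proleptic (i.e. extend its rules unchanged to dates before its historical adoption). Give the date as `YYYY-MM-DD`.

2015-12-04

Both dates share Julian Day Number 2457374; in the Julian calendar that is 4 December 2015 CE.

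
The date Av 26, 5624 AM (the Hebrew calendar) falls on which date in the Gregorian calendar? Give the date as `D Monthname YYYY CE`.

Both dates share Julian Day Number 2402112; in the Gregorian calendar that is 28 August 1864 CE.

28 August 1864 CE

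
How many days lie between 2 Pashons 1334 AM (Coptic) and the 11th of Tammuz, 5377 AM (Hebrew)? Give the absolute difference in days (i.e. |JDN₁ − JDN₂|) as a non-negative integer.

First date → JDN 2312149; second date → JDN 2311852.
The interval is |2312149 − 2311852| = 297 days.

297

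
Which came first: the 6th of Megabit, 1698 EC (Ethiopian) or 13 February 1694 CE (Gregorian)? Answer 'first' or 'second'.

First date → JDN 2344235; second date → JDN 2339825.
JDN 2339825 < JDN 2344235, so the second date is earlier.

second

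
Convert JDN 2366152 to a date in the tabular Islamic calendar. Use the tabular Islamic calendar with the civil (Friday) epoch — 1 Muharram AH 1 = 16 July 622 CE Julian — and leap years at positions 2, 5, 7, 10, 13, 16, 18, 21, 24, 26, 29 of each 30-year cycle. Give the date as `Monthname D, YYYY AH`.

JDN 2366152 is 15 March 1766 in the Gregorian calendar.
In the tabular Islamic calendar that day is Shawwal 3, 1179 AH.

Shawwal 3, 1179 AH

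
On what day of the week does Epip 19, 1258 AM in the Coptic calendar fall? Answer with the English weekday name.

In the proleptic Gregorian calendar this is 23 July 1542 (JDN 2284467).
2284467 ≡ 3 (mod 7); counting from Monday = 0 gives Thursday.

Thursday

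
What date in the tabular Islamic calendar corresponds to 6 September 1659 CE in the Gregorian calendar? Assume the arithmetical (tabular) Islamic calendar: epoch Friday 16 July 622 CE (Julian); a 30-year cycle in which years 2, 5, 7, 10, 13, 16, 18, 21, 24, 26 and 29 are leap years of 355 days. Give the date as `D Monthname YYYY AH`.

Both dates share Julian Day Number 2327246; in the tabular Islamic calendar that is 18 Dhu al-Hijjah 1069 AH.

18 Dhu al-Hijjah 1069 AH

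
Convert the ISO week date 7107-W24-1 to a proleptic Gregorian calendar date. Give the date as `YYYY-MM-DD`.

ISO week 1 of 7107 is the week containing the first Thursday of 7107.
Week 24, day 1 (Monday) lands on 7107-06-10.

7107-06-10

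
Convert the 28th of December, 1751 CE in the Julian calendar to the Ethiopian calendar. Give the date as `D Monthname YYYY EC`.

1 Tir 1744 EC

The source date corresponds to 8 January 1752 in the Gregorian calendar (JDN 2360972).
That day falls on 1 Tir 1744 EC in the Ethiopian calendar.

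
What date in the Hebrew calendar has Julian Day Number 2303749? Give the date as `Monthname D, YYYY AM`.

Iyar 29, 5355 AM

JDN 2303749 is 8 May 1595 in the Gregorian calendar.
In the Hebrew calendar that day is Iyar 29, 5355 AM.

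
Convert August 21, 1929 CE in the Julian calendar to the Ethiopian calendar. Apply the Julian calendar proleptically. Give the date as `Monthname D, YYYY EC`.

Nehase 28, 1921 EC

Both dates share Julian Day Number 2425858; in the Ethiopian calendar that is 28 Nehase 1921 EC.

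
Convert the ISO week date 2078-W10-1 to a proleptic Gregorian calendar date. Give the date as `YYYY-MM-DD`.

ISO week 1 of 2078 is the week containing the first Thursday of 2078.
Week 10, day 1 (Monday) lands on 2078-03-07.

2078-03-07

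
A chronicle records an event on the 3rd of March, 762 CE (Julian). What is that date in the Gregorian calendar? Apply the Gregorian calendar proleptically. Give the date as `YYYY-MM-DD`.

For dates in this range the Gregorian date is 4 days ahead of the Julian.
3 March 762 Julian + 4 days → 7 March 762 Gregorian.

0762-03-07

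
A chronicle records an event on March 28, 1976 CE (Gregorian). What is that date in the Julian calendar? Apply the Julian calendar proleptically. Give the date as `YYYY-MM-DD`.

1976-03-15

For dates in this range the Gregorian date is 13 days ahead of the Julian.
28 March 1976 Gregorian − 13 days → 15 March 1976 Julian.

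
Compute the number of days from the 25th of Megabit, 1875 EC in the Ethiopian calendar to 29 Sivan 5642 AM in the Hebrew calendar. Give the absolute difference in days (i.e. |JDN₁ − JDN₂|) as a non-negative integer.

First date → JDN 2408903; second date → JDN 2408613.
The interval is |2408903 − 2408613| = 290 days.

290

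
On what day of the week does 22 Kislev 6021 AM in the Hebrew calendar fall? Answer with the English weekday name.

Monday

In the Gregorian calendar this is 26 November 2260 (JDN 2546838).
JDN 2546838 mod 7 = 0, and JDN 0 was a Monday, so this is a Monday.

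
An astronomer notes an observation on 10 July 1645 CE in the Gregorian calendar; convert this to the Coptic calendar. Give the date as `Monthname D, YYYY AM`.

Julian Day Number of the source date = 2322075.
Converting JDN 2322075 to the Coptic calendar gives 6 Epip 1361 AM.

Epip 6, 1361 AM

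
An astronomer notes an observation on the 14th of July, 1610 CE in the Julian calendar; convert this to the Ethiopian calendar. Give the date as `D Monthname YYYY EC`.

20 Hamle 1602 EC

The source date corresponds to 24 July 1610 in the Gregorian calendar (JDN 2309305).
That day falls on 20 Hamle 1602 EC in the Ethiopian calendar.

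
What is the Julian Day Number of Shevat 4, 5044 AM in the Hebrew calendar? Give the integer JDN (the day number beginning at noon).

2190061

Equivalently 30 January 1284 (proleptic Gregorian).
JDN 2299161 is 15 October 1582 CE (Gregorian); the target day is −109100 days from there, so JDN = 2190061.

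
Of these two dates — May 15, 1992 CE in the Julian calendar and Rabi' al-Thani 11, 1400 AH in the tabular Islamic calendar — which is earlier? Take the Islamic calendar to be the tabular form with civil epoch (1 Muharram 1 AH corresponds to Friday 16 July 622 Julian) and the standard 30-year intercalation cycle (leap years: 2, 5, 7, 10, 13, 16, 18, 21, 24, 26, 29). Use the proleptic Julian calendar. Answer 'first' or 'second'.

second

The two dates have Julian Day Numbers 2448771 and 2444298 respectively.
Since 2444298 < 2448771, the second date comes first.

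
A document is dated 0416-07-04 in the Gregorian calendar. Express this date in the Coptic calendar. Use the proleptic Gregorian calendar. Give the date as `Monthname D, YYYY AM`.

Epip 9, 132 AM

Julian Day Number of the source date = 1873186.
Converting JDN 1873186 to the Coptic calendar gives 9 Epip 132 AM.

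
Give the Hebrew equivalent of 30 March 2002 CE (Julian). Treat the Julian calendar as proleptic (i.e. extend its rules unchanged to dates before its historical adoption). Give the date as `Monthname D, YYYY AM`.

The source date corresponds to 12 April 2002 in the Gregorian calendar (JDN 2452377).
That day falls on 30 Nisan 5762 AM in the Hebrew calendar.

Nisan 30, 5762 AM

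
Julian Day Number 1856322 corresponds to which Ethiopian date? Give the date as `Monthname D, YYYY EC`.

Ginbot 7, 362 EC

The proleptic Gregorian equivalent of JDN 1856322 is 3 May 370.
In the Ethiopian calendar that day is Ginbot 7, 362 EC.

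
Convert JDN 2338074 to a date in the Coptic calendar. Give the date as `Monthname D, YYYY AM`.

JDN 2338074 is 29 April 1689 in the Gregorian calendar.
In the Coptic calendar that day is Parmouti 24, 1405 AM.

Parmouti 24, 1405 AM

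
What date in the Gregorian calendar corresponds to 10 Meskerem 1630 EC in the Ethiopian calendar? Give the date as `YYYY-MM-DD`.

Julian Day Number of the source date = 2319222.
Converting JDN 2319222 to the Gregorian calendar gives 17 September 1637 CE.

1637-09-17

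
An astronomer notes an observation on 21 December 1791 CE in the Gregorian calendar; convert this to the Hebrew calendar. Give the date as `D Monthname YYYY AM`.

Both dates share Julian Day Number 2375564; in the Hebrew calendar that is 25 Kislev 5552 AM.

25 Kislev 5552 AM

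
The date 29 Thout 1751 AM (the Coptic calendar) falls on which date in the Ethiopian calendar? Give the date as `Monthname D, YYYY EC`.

Julian Day Number of the source date = 2464245.
Converting JDN 2464245 to the Ethiopian calendar gives 29 Meskerem 2027 EC.

Meskerem 29, 2027 EC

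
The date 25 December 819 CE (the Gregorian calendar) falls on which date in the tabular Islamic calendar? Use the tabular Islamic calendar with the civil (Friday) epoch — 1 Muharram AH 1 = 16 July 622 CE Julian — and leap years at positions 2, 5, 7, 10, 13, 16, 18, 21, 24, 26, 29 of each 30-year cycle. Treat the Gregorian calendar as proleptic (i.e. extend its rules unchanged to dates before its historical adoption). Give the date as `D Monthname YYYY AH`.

29 Jumada al-Thani 204 AH

Both dates share Julian Day Number 2020552; in the tabular Islamic calendar that is 29 Jumada al-Thani 204 AH.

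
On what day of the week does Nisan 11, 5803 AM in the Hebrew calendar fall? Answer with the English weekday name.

Tuesday

This is JDN 2467361 (21 April 2043 Gregorian).
JDN 2467361 mod 7 = 1, and JDN 0 was a Monday, so this is a Tuesday.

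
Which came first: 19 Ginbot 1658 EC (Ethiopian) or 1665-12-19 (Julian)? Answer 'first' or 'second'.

The two dates have Julian Day Numbers 2329698 and 2329552 respectively.
Since 2329552 < 2329698, the second date comes first.

second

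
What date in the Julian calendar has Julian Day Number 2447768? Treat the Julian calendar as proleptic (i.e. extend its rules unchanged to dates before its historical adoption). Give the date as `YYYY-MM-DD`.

1989-08-16

The Gregorian equivalent of JDN 2447768 is 29 August 1989.
In the Julian calendar that day is 1989-08-16.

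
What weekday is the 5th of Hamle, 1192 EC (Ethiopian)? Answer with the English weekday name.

Equivalently 6 July 1200 Gregorian, JDN 2159538.
Since JDN mod 7 = 3 (0 = Monday), the day is Thursday.

Thursday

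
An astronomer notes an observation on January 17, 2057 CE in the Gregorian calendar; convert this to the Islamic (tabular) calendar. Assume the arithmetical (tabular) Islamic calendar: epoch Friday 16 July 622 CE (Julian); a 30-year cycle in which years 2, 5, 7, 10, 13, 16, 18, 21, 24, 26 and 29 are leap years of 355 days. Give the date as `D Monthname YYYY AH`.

11 Rajab 1479 AH

Both dates share Julian Day Number 2472381; in the tabular Islamic calendar that is 11 Rajab 1479 AH.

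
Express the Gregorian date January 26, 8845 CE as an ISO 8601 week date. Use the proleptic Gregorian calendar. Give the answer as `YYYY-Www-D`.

8845-W04-4

The weekday is Thursday (ISO weekday 4).
That Thursday belongs to ISO week 4 of ISO year 8845.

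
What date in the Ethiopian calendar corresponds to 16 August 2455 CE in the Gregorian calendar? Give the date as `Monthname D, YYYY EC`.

Julian Day Number of the source date = 2617958.
Converting JDN 2617958 to the Ethiopian calendar gives 7 Nehase 2447 EC.

Nehase 7, 2447 EC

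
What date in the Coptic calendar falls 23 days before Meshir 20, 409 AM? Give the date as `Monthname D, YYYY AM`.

Tobi 27, 409 AM

JDN of Meshir 20, 409 AM = 1974221.
1974221 − 23 = 1974198.
JDN 1974198 in the Coptic calendar is Tobi 27, 409 AM.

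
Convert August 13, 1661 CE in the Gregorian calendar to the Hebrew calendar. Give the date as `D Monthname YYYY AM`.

18 Av 5421 AM

Julian Day Number of the source date = 2327953.
Converting JDN 2327953 to the Hebrew calendar gives 18 Av 5421 AM.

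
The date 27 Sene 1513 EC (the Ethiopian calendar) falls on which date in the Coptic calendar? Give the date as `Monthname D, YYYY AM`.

Julian Day Number of the source date = 2276775.
Converting JDN 2276775 to the Coptic calendar gives 27 Paoni 1237 AM.

Paoni 27, 1237 AM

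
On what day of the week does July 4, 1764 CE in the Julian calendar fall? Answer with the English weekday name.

This is JDN 2365544 (15 July 1764 Gregorian).
JDN 2365544 mod 7 = 6, and JDN 0 was a Monday, so this is a Sunday.

Sunday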